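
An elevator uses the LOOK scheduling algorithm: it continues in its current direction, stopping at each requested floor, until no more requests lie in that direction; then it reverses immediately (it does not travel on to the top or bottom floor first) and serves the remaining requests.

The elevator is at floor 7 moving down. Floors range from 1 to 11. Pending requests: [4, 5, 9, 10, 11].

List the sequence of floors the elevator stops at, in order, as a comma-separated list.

Answer: 5, 4, 9, 10, 11

Derivation:
Current: 7, moving DOWN
Serve below first (descending): [5, 4]
Then reverse, serve above (ascending): [9, 10, 11]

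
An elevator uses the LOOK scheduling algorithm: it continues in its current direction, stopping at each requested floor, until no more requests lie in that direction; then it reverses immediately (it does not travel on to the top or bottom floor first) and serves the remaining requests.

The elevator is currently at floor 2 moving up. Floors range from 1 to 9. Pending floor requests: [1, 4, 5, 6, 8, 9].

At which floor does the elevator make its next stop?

Current floor: 2, direction: up
Requests above: [4, 5, 6, 8, 9]
Requests below: [1]
Moving up and requests lie above → nearest above is min([4, 5, 6, 8, 9]) = 4

Answer: 4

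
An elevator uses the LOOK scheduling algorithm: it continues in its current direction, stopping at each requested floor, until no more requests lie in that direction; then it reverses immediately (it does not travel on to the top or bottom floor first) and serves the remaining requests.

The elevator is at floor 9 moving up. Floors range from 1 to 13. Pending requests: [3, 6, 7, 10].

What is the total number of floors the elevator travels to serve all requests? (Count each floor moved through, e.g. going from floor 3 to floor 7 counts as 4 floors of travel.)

Start at floor 9 moving up, LOOK stop order: [10, 7, 6, 3]
  9 → 10: |10-9| = 1, total = 1
  10 → 7: |7-10| = 3, total = 4
  7 → 6: |6-7| = 1, total = 5
  6 → 3: |3-6| = 3, total = 8

Answer: 8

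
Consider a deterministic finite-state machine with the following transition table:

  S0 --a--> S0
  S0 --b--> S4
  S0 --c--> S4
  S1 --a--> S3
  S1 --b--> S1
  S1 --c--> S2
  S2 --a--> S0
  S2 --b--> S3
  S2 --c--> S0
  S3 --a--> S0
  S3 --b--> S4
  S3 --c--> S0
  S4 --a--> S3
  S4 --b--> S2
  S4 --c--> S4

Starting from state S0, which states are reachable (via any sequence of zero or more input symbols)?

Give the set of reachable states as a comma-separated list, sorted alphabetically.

Answer: S0, S2, S3, S4

Derivation:
BFS from S0:
  visit S0: S0--a-->S0 (seen), S0--b-->S4 (new), S0--c-->S4 (seen)
  visit S4: S4--a-->S3 (new), S4--b-->S2 (new), S4--c-->S4 (seen)
  visit S3: S3--a-->S0 (seen), S3--b-->S4 (seen), S3--c-->S0 (seen)
  visit S2: S2--a-->S0 (seen), S2--b-->S3 (seen), S2--c-->S0 (seen)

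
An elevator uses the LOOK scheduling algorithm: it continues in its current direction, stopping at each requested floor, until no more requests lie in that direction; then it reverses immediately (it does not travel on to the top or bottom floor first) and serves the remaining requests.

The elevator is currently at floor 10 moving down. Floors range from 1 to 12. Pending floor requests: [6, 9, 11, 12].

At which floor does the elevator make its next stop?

Current floor: 10, direction: down
Requests above: [11, 12]
Requests below: [6, 9]
Moving down and requests lie below → nearest below is max([6, 9]) = 9

Answer: 9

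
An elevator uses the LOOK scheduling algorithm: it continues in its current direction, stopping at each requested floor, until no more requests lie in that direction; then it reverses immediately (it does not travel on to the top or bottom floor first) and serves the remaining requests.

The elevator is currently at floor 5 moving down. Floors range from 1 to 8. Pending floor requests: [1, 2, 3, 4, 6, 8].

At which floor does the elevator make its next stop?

Answer: 4

Derivation:
Current floor: 5, direction: down
Requests above: [6, 8]
Requests below: [1, 2, 3, 4]
Moving down and requests lie below → nearest below is max([1, 2, 3, 4]) = 4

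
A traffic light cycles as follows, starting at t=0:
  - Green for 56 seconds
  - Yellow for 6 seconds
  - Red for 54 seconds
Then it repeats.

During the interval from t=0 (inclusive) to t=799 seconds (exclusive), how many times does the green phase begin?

Cycle = 56+6+54 = 116s
green phase starts at t = k*116 + 0 for k=0,1,2,...
Need k*116+0 < 799 → k < 6.888
k ∈ {0, ..., 6} → 7 starts

Answer: 7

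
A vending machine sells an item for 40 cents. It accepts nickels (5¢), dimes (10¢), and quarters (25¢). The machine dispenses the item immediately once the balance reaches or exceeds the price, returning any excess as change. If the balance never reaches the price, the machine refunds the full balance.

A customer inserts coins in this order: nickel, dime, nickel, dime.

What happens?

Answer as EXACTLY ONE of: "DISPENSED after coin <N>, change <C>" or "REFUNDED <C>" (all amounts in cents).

Answer: REFUNDED 30

Derivation:
Price: 40¢
Coin 1 (nickel, 5¢): balance = 5¢
Coin 2 (dime, 10¢): balance = 15¢
Coin 3 (nickel, 5¢): balance = 20¢
Coin 4 (dime, 10¢): balance = 30¢
All coins inserted, balance 30¢ < price 40¢ → REFUND 30¢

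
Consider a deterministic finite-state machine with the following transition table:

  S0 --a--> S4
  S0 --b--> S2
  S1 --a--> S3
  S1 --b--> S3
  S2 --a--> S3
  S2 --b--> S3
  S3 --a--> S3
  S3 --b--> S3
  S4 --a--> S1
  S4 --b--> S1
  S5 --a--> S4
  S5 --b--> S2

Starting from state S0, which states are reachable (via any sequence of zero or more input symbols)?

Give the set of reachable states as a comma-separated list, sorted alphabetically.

Answer: S0, S1, S2, S3, S4

Derivation:
BFS from S0:
  visit S0: S0--a-->S4 (new), S0--b-->S2 (new)
  visit S4: S4--a-->S1 (new), S4--b-->S1 (seen)
  visit S2: S2--a-->S3 (new), S2--b-->S3 (seen)
  visit S1: S1--a-->S3 (seen), S1--b-->S3 (seen)
  visit S3: S3--a-->S3 (seen), S3--b-->S3 (seen)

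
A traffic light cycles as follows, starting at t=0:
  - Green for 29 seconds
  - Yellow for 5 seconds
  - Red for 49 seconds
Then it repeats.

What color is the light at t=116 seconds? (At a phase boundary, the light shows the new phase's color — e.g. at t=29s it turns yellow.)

Cycle length = 29 + 5 + 49 = 83s
t = 116, phase_t = 116 mod 83 = 33
29 <= 33 < 34 (yellow end) → YELLOW

Answer: yellow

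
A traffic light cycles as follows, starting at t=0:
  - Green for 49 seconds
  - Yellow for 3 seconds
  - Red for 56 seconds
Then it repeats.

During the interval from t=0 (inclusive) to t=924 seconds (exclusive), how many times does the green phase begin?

Cycle = 49+3+56 = 108s
green phase starts at t = k*108 + 0 for k=0,1,2,...
Need k*108+0 < 924 → k < 8.556
k ∈ {0, ..., 8} → 9 starts

Answer: 9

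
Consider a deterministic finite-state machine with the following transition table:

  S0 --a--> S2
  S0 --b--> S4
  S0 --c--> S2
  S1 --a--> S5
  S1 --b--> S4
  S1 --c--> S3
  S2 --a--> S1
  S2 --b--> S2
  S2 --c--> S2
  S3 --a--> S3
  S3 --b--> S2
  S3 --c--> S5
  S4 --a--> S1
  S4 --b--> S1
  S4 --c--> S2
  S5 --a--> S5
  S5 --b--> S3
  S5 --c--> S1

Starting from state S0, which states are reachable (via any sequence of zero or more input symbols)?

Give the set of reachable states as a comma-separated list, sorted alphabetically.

Answer: S0, S1, S2, S3, S4, S5

Derivation:
BFS from S0:
  visit S0: S0--a-->S2 (new), S0--b-->S4 (new), S0--c-->S2 (seen)
  visit S2: S2--a-->S1 (new), S2--b-->S2 (seen), S2--c-->S2 (seen)
  visit S4: S4--a-->S1 (seen), S4--b-->S1 (seen), S4--c-->S2 (seen)
  visit S1: S1--a-->S5 (new), S1--b-->S4 (seen), S1--c-->S3 (new)
  visit S5: S5--a-->S5 (seen), S5--b-->S3 (seen), S5--c-->S1 (seen)
  visit S3: S3--a-->S3 (seen), S3--b-->S2 (seen), S3--c-->S5 (seen)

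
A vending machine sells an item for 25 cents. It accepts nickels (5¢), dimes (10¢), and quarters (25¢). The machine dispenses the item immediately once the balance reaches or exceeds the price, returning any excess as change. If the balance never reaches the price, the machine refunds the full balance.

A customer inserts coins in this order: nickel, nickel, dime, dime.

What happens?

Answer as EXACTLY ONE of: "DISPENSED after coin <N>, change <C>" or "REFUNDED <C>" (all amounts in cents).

Price: 25¢
Coin 1 (nickel, 5¢): balance = 5¢
Coin 2 (nickel, 5¢): balance = 10¢
Coin 3 (dime, 10¢): balance = 20¢
Coin 4 (dime, 10¢): balance = 30¢
  → balance >= price → DISPENSE, change = 30 - 25 = 5¢

Answer: DISPENSED after coin 4, change 5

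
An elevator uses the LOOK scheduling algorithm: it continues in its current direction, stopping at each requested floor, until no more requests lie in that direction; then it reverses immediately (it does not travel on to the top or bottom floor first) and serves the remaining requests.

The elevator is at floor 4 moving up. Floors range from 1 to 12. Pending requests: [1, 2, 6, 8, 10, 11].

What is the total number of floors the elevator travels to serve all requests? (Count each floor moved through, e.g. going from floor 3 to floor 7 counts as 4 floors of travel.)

Answer: 17

Derivation:
Start at floor 4 moving up, LOOK stop order: [6, 8, 10, 11, 2, 1]
  4 → 6: |6-4| = 2, total = 2
  6 → 8: |8-6| = 2, total = 4
  8 → 10: |10-8| = 2, total = 6
  10 → 11: |11-10| = 1, total = 7
  11 → 2: |2-11| = 9, total = 16
  2 → 1: |1-2| = 1, total = 17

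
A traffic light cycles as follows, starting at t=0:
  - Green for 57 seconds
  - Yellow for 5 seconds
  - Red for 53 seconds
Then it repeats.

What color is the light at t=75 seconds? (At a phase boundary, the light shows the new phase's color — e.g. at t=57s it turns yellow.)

Answer: red

Derivation:
Cycle length = 57 + 5 + 53 = 115s
t = 75, phase_t = 75 mod 115 = 75
75 >= 62 → RED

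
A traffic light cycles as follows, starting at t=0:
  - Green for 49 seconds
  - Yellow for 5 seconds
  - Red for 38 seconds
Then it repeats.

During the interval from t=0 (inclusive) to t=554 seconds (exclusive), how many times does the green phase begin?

Answer: 7

Derivation:
Cycle = 49+5+38 = 92s
green phase starts at t = k*92 + 0 for k=0,1,2,...
Need k*92+0 < 554 → k < 6.022
k ∈ {0, ..., 6} → 7 starts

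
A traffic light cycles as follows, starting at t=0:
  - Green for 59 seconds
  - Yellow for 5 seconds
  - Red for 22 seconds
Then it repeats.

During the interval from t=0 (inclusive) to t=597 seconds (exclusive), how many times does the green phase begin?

Answer: 7

Derivation:
Cycle = 59+5+22 = 86s
green phase starts at t = k*86 + 0 for k=0,1,2,...
Need k*86+0 < 597 → k < 6.942
k ∈ {0, ..., 6} → 7 starts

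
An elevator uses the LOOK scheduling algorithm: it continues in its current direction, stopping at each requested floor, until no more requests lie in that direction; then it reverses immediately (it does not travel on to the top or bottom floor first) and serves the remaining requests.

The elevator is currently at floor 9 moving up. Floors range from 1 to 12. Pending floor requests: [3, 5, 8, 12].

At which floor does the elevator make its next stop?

Answer: 12

Derivation:
Current floor: 9, direction: up
Requests above: [12]
Requests below: [3, 5, 8]
Moving up and requests lie above → nearest above is min([12]) = 12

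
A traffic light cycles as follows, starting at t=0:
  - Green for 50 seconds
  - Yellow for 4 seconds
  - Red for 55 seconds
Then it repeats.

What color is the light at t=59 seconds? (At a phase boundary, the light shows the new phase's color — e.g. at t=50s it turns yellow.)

Answer: red

Derivation:
Cycle length = 50 + 4 + 55 = 109s
t = 59, phase_t = 59 mod 109 = 59
59 >= 54 → RED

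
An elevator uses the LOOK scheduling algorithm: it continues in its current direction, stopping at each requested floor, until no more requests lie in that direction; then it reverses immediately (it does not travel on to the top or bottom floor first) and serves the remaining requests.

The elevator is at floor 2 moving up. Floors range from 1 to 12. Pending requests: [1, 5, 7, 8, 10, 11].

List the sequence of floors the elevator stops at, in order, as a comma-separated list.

Answer: 5, 7, 8, 10, 11, 1

Derivation:
Current: 2, moving UP
Serve above first (ascending): [5, 7, 8, 10, 11]
Then reverse, serve below (descending): [1]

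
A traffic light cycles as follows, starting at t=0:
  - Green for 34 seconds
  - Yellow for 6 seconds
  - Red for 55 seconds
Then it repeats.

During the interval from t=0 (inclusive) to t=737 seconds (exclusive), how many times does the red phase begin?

Answer: 8

Derivation:
Cycle = 34+6+55 = 95s
red phase starts at t = k*95 + 40 for k=0,1,2,...
Need k*95+40 < 737 → k < 7.337
k ∈ {0, ..., 7} → 8 starts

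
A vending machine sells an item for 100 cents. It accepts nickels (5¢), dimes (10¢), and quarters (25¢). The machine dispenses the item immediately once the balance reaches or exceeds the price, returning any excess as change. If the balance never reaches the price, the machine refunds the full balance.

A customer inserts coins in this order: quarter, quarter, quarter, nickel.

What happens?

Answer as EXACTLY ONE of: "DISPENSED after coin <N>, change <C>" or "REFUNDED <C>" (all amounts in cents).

Price: 100¢
Coin 1 (quarter, 25¢): balance = 25¢
Coin 2 (quarter, 25¢): balance = 50¢
Coin 3 (quarter, 25¢): balance = 75¢
Coin 4 (nickel, 5¢): balance = 80¢
All coins inserted, balance 80¢ < price 100¢ → REFUND 80¢

Answer: REFUNDED 80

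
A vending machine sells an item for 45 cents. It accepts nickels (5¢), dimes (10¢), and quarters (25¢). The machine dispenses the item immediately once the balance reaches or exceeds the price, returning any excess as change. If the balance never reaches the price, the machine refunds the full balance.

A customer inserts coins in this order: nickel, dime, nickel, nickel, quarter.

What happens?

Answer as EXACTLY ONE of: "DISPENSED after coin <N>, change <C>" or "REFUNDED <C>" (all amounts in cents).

Price: 45¢
Coin 1 (nickel, 5¢): balance = 5¢
Coin 2 (dime, 10¢): balance = 15¢
Coin 3 (nickel, 5¢): balance = 20¢
Coin 4 (nickel, 5¢): balance = 25¢
Coin 5 (quarter, 25¢): balance = 50¢
  → balance >= price → DISPENSE, change = 50 - 45 = 5¢

Answer: DISPENSED after coin 5, change 5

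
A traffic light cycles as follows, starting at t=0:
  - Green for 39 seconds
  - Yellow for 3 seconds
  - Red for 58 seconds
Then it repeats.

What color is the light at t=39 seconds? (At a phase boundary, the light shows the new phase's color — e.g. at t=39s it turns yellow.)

Answer: yellow

Derivation:
Cycle length = 39 + 3 + 58 = 100s
t = 39, phase_t = 39 mod 100 = 39
39 <= 39 < 42 (yellow end) → YELLOW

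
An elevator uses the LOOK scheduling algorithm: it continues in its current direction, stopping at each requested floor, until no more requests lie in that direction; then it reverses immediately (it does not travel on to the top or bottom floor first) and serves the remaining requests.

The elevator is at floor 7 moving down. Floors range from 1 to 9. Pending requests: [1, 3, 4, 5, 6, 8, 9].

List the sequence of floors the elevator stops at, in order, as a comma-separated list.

Current: 7, moving DOWN
Serve below first (descending): [6, 5, 4, 3, 1]
Then reverse, serve above (ascending): [8, 9]

Answer: 6, 5, 4, 3, 1, 8, 9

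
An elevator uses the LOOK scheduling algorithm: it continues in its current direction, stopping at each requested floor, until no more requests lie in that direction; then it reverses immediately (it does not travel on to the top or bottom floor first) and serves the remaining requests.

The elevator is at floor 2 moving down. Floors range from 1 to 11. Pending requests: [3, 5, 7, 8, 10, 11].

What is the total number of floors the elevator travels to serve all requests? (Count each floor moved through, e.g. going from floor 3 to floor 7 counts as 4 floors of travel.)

Start at floor 2 moving down, LOOK stop order: [3, 5, 7, 8, 10, 11]
  2 → 3: |3-2| = 1, total = 1
  3 → 5: |5-3| = 2, total = 3
  5 → 7: |7-5| = 2, total = 5
  7 → 8: |8-7| = 1, total = 6
  8 → 10: |10-8| = 2, total = 8
  10 → 11: |11-10| = 1, total = 9

Answer: 9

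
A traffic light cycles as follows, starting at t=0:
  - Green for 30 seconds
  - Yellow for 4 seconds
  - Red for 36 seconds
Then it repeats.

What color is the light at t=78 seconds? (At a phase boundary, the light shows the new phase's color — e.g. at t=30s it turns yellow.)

Cycle length = 30 + 4 + 36 = 70s
t = 78, phase_t = 78 mod 70 = 8
8 < 30 (green end) → GREEN

Answer: green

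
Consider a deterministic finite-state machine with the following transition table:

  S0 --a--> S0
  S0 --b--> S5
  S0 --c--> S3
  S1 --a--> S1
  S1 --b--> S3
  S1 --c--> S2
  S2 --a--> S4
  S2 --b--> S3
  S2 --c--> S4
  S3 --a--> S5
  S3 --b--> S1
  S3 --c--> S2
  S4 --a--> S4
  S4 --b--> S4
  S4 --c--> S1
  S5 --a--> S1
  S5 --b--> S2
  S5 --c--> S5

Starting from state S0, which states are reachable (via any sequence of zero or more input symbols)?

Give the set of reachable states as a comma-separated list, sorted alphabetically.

BFS from S0:
  visit S0: S0--a-->S0 (seen), S0--b-->S5 (new), S0--c-->S3 (new)
  visit S5: S5--a-->S1 (new), S5--b-->S2 (new), S5--c-->S5 (seen)
  visit S3: S3--a-->S5 (seen), S3--b-->S1 (seen), S3--c-->S2 (seen)
  visit S1: S1--a-->S1 (seen), S1--b-->S3 (seen), S1--c-->S2 (seen)
  visit S2: S2--a-->S4 (new), S2--b-->S3 (seen), S2--c-->S4 (seen)
  visit S4: S4--a-->S4 (seen), S4--b-->S4 (seen), S4--c-->S1 (seen)

Answer: S0, S1, S2, S3, S4, S5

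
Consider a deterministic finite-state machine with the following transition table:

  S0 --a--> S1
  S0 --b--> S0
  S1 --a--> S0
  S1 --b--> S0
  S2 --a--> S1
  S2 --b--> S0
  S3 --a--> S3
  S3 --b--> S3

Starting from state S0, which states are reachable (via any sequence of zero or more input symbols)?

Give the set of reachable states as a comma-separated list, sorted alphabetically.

BFS from S0:
  visit S0: S0--a-->S1 (new), S0--b-->S0 (seen)
  visit S1: S1--a-->S0 (seen), S1--b-->S0 (seen)

Answer: S0, S1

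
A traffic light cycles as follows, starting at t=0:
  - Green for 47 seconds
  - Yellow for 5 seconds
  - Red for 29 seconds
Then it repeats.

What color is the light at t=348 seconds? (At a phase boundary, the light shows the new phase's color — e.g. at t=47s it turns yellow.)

Cycle length = 47 + 5 + 29 = 81s
t = 348, phase_t = 348 mod 81 = 24
24 < 47 (green end) → GREEN

Answer: green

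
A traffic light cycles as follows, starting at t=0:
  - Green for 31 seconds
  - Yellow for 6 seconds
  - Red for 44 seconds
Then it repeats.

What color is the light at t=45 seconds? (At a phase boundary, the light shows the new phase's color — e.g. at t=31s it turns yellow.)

Answer: red

Derivation:
Cycle length = 31 + 6 + 44 = 81s
t = 45, phase_t = 45 mod 81 = 45
45 >= 37 → RED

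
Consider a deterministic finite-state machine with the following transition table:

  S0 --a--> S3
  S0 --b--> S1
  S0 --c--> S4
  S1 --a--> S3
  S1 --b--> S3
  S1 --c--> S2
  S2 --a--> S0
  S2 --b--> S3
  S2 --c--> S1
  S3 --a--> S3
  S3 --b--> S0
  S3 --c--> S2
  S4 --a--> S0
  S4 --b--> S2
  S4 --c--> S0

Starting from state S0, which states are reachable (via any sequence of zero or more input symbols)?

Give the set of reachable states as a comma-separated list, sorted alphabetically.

BFS from S0:
  visit S0: S0--a-->S3 (new), S0--b-->S1 (new), S0--c-->S4 (new)
  visit S3: S3--a-->S3 (seen), S3--b-->S0 (seen), S3--c-->S2 (new)
  visit S1: S1--a-->S3 (seen), S1--b-->S3 (seen), S1--c-->S2 (seen)
  visit S4: S4--a-->S0 (seen), S4--b-->S2 (seen), S4--c-->S0 (seen)
  visit S2: S2--a-->S0 (seen), S2--b-->S3 (seen), S2--c-->S1 (seen)

Answer: S0, S1, S2, S3, S4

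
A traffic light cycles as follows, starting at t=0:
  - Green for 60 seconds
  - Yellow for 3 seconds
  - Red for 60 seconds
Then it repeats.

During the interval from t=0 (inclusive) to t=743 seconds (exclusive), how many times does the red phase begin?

Answer: 6

Derivation:
Cycle = 60+3+60 = 123s
red phase starts at t = k*123 + 63 for k=0,1,2,...
Need k*123+63 < 743 → k < 5.528
k ∈ {0, ..., 5} → 6 starts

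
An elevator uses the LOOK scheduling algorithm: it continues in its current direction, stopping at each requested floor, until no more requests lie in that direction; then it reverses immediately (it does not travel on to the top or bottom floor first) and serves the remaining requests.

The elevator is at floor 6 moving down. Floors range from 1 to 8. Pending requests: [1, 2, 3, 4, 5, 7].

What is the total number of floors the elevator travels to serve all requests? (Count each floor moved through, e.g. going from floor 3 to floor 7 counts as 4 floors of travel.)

Answer: 11

Derivation:
Start at floor 6 moving down, LOOK stop order: [5, 4, 3, 2, 1, 7]
  6 → 5: |5-6| = 1, total = 1
  5 → 4: |4-5| = 1, total = 2
  4 → 3: |3-4| = 1, total = 3
  3 → 2: |2-3| = 1, total = 4
  2 → 1: |1-2| = 1, total = 5
  1 → 7: |7-1| = 6, total = 11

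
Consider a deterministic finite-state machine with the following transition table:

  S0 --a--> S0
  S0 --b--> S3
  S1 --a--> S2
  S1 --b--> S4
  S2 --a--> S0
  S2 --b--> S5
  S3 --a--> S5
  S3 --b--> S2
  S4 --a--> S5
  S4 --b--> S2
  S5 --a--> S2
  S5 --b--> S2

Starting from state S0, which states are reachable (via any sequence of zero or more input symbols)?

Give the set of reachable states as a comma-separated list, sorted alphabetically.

Answer: S0, S2, S3, S5

Derivation:
BFS from S0:
  visit S0: S0--a-->S0 (seen), S0--b-->S3 (new)
  visit S3: S3--a-->S5 (new), S3--b-->S2 (new)
  visit S5: S5--a-->S2 (seen), S5--b-->S2 (seen)
  visit S2: S2--a-->S0 (seen), S2--b-->S5 (seen)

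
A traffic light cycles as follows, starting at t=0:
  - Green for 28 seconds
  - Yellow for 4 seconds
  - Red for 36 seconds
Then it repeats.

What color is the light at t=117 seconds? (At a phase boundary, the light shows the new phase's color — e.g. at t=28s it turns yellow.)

Answer: red

Derivation:
Cycle length = 28 + 4 + 36 = 68s
t = 117, phase_t = 117 mod 68 = 49
49 >= 32 → RED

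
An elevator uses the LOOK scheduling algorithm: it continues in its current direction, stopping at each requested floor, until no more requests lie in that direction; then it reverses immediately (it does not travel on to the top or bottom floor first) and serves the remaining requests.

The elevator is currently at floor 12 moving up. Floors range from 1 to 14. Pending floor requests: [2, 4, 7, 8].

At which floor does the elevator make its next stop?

Answer: 8

Derivation:
Current floor: 12, direction: up
Requests above: []
Requests below: [2, 4, 7, 8]
Moving up but no requests above → reverse; nearest below is max([2, 4, 7, 8]) = 8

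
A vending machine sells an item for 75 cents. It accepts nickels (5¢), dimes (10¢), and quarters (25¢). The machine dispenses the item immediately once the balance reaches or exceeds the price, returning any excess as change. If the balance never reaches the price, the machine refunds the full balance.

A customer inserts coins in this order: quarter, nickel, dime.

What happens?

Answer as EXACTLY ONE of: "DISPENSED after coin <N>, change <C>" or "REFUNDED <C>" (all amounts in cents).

Price: 75¢
Coin 1 (quarter, 25¢): balance = 25¢
Coin 2 (nickel, 5¢): balance = 30¢
Coin 3 (dime, 10¢): balance = 40¢
All coins inserted, balance 40¢ < price 75¢ → REFUND 40¢

Answer: REFUNDED 40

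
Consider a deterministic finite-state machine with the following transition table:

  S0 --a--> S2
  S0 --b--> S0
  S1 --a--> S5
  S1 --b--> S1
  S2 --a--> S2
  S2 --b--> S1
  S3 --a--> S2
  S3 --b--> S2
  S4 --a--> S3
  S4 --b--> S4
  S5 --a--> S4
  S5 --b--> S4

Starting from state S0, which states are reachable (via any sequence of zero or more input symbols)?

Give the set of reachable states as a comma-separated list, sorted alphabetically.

BFS from S0:
  visit S0: S0--a-->S2 (new), S0--b-->S0 (seen)
  visit S2: S2--a-->S2 (seen), S2--b-->S1 (new)
  visit S1: S1--a-->S5 (new), S1--b-->S1 (seen)
  visit S5: S5--a-->S4 (new), S5--b-->S4 (seen)
  visit S4: S4--a-->S3 (new), S4--b-->S4 (seen)
  visit S3: S3--a-->S2 (seen), S3--b-->S2 (seen)

Answer: S0, S1, S2, S3, S4, S5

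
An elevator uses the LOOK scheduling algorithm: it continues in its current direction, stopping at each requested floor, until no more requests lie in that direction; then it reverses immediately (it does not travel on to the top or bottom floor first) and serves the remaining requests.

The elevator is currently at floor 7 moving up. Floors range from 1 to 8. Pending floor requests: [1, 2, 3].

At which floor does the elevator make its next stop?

Answer: 3

Derivation:
Current floor: 7, direction: up
Requests above: []
Requests below: [1, 2, 3]
Moving up but no requests above → reverse; nearest below is max([1, 2, 3]) = 3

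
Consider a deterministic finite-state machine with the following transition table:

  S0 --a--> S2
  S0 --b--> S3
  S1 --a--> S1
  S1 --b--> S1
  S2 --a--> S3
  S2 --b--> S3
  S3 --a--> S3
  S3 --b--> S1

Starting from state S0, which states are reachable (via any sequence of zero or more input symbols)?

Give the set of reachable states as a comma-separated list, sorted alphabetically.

Answer: S0, S1, S2, S3

Derivation:
BFS from S0:
  visit S0: S0--a-->S2 (new), S0--b-->S3 (new)
  visit S2: S2--a-->S3 (seen), S2--b-->S3 (seen)
  visit S3: S3--a-->S3 (seen), S3--b-->S1 (new)
  visit S1: S1--a-->S1 (seen), S1--b-->S1 (seen)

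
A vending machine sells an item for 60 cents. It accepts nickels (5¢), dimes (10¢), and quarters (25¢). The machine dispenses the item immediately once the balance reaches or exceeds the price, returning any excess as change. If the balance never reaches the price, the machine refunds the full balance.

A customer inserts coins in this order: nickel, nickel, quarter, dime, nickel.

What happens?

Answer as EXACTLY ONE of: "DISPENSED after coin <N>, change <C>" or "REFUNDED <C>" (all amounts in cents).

Answer: REFUNDED 50

Derivation:
Price: 60¢
Coin 1 (nickel, 5¢): balance = 5¢
Coin 2 (nickel, 5¢): balance = 10¢
Coin 3 (quarter, 25¢): balance = 35¢
Coin 4 (dime, 10¢): balance = 45¢
Coin 5 (nickel, 5¢): balance = 50¢
All coins inserted, balance 50¢ < price 60¢ → REFUND 50¢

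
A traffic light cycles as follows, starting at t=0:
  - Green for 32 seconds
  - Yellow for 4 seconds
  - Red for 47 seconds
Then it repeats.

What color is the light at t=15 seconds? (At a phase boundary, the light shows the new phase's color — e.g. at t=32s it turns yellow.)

Cycle length = 32 + 4 + 47 = 83s
t = 15, phase_t = 15 mod 83 = 15
15 < 32 (green end) → GREEN

Answer: green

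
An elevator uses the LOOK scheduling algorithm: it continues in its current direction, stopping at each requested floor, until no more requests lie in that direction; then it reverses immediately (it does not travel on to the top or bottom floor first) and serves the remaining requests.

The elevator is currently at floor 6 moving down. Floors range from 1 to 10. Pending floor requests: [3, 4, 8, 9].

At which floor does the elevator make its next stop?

Answer: 4

Derivation:
Current floor: 6, direction: down
Requests above: [8, 9]
Requests below: [3, 4]
Moving down and requests lie below → nearest below is max([3, 4]) = 4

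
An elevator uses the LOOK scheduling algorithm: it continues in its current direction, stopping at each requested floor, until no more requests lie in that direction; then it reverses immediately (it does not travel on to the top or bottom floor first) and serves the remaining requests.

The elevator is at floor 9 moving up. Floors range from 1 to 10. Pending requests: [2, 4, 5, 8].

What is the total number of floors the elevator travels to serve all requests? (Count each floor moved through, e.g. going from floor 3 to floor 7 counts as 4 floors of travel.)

Answer: 7

Derivation:
Start at floor 9 moving up, LOOK stop order: [8, 5, 4, 2]
  9 → 8: |8-9| = 1, total = 1
  8 → 5: |5-8| = 3, total = 4
  5 → 4: |4-5| = 1, total = 5
  4 → 2: |2-4| = 2, total = 7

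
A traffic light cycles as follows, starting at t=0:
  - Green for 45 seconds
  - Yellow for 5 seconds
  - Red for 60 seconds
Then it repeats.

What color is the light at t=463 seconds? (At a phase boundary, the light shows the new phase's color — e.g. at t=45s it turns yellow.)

Answer: green

Derivation:
Cycle length = 45 + 5 + 60 = 110s
t = 463, phase_t = 463 mod 110 = 23
23 < 45 (green end) → GREEN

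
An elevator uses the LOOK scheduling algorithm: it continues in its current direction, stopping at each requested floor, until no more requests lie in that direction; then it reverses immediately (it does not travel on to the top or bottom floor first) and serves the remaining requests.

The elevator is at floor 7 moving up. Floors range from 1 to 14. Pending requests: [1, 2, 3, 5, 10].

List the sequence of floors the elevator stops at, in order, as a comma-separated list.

Current: 7, moving UP
Serve above first (ascending): [10]
Then reverse, serve below (descending): [5, 3, 2, 1]

Answer: 10, 5, 3, 2, 1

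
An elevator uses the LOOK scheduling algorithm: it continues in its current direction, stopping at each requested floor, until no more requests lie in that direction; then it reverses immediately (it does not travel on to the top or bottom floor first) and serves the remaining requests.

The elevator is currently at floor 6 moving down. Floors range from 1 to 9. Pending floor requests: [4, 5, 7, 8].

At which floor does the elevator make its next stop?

Answer: 5

Derivation:
Current floor: 6, direction: down
Requests above: [7, 8]
Requests below: [4, 5]
Moving down and requests lie below → nearest below is max([4, 5]) = 5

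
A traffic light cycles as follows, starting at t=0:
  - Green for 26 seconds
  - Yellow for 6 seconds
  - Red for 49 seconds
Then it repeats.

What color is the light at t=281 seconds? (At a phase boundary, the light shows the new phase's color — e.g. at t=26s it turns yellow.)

Cycle length = 26 + 6 + 49 = 81s
t = 281, phase_t = 281 mod 81 = 38
38 >= 32 → RED

Answer: red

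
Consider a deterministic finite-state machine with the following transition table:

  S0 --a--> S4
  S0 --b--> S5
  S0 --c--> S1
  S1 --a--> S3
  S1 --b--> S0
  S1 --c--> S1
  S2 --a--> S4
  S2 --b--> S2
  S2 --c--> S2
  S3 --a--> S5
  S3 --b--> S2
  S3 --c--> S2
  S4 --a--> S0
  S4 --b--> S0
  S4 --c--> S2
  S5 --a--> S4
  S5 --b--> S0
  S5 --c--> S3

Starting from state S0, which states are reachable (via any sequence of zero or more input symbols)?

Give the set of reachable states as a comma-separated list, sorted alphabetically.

Answer: S0, S1, S2, S3, S4, S5

Derivation:
BFS from S0:
  visit S0: S0--a-->S4 (new), S0--b-->S5 (new), S0--c-->S1 (new)
  visit S4: S4--a-->S0 (seen), S4--b-->S0 (seen), S4--c-->S2 (new)
  visit S5: S5--a-->S4 (seen), S5--b-->S0 (seen), S5--c-->S3 (new)
  visit S1: S1--a-->S3 (seen), S1--b-->S0 (seen), S1--c-->S1 (seen)
  visit S2: S2--a-->S4 (seen), S2--b-->S2 (seen), S2--c-->S2 (seen)
  visit S3: S3--a-->S5 (seen), S3--b-->S2 (seen), S3--c-->S2 (seen)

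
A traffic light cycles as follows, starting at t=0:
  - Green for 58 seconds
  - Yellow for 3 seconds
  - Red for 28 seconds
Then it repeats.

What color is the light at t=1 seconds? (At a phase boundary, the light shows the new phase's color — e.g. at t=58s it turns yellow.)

Answer: green

Derivation:
Cycle length = 58 + 3 + 28 = 89s
t = 1, phase_t = 1 mod 89 = 1
1 < 58 (green end) → GREEN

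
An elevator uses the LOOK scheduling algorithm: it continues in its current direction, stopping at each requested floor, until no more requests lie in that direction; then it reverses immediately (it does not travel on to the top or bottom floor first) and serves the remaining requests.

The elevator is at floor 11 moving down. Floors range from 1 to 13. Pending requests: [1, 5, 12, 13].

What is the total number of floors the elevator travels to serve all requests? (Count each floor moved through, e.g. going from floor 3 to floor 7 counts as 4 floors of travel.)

Answer: 22

Derivation:
Start at floor 11 moving down, LOOK stop order: [5, 1, 12, 13]
  11 → 5: |5-11| = 6, total = 6
  5 → 1: |1-5| = 4, total = 10
  1 → 12: |12-1| = 11, total = 21
  12 → 13: |13-12| = 1, total = 22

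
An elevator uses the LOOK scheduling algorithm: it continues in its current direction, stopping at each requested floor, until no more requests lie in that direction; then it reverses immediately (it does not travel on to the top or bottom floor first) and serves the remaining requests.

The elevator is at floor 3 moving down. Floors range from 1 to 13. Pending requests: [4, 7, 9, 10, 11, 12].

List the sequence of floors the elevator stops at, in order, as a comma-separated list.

Current: 3, moving DOWN
Serve below first (descending): []
Then reverse, serve above (ascending): [4, 7, 9, 10, 11, 12]

Answer: 4, 7, 9, 10, 11, 12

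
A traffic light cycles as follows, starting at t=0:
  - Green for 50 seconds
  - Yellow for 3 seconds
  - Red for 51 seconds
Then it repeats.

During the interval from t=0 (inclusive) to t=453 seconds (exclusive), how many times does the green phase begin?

Cycle = 50+3+51 = 104s
green phase starts at t = k*104 + 0 for k=0,1,2,...
Need k*104+0 < 453 → k < 4.356
k ∈ {0, ..., 4} → 5 starts

Answer: 5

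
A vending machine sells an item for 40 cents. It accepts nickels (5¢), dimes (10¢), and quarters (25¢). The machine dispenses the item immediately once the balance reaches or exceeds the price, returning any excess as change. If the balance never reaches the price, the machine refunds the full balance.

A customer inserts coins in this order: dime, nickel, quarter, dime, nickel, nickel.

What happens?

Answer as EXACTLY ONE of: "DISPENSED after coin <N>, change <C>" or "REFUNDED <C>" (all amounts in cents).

Price: 40¢
Coin 1 (dime, 10¢): balance = 10¢
Coin 2 (nickel, 5¢): balance = 15¢
Coin 3 (quarter, 25¢): balance = 40¢
  → balance >= price → DISPENSE, change = 40 - 40 = 0¢

Answer: DISPENSED after coin 3, change 0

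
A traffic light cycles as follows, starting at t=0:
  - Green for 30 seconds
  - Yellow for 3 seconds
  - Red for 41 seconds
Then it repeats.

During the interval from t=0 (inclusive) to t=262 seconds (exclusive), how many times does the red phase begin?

Cycle = 30+3+41 = 74s
red phase starts at t = k*74 + 33 for k=0,1,2,...
Need k*74+33 < 262 → k < 3.095
k ∈ {0, ..., 3} → 4 starts

Answer: 4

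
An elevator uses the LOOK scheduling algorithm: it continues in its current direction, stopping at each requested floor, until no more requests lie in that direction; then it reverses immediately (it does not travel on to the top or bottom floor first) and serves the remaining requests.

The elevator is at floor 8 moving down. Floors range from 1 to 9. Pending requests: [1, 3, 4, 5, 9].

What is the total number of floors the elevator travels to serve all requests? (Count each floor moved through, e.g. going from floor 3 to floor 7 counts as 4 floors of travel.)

Start at floor 8 moving down, LOOK stop order: [5, 4, 3, 1, 9]
  8 → 5: |5-8| = 3, total = 3
  5 → 4: |4-5| = 1, total = 4
  4 → 3: |3-4| = 1, total = 5
  3 → 1: |1-3| = 2, total = 7
  1 → 9: |9-1| = 8, total = 15

Answer: 15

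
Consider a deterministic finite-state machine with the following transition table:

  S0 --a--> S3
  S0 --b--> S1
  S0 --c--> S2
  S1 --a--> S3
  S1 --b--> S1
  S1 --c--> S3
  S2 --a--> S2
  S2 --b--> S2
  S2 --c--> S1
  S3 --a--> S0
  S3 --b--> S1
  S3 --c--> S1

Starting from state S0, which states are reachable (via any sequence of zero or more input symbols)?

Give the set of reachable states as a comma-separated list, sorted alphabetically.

Answer: S0, S1, S2, S3

Derivation:
BFS from S0:
  visit S0: S0--a-->S3 (new), S0--b-->S1 (new), S0--c-->S2 (new)
  visit S3: S3--a-->S0 (seen), S3--b-->S1 (seen), S3--c-->S1 (seen)
  visit S1: S1--a-->S3 (seen), S1--b-->S1 (seen), S1--c-->S3 (seen)
  visit S2: S2--a-->S2 (seen), S2--b-->S2 (seen), S2--c-->S1 (seen)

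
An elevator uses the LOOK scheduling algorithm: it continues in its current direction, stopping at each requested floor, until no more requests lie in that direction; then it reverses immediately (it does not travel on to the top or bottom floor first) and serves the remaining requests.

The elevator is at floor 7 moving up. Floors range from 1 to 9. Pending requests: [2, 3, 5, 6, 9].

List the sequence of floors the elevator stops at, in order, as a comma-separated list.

Current: 7, moving UP
Serve above first (ascending): [9]
Then reverse, serve below (descending): [6, 5, 3, 2]

Answer: 9, 6, 5, 3, 2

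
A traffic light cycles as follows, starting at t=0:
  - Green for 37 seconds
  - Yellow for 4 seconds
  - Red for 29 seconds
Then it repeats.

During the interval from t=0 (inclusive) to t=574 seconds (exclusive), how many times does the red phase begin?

Answer: 8

Derivation:
Cycle = 37+4+29 = 70s
red phase starts at t = k*70 + 41 for k=0,1,2,...
Need k*70+41 < 574 → k < 7.614
k ∈ {0, ..., 7} → 8 starts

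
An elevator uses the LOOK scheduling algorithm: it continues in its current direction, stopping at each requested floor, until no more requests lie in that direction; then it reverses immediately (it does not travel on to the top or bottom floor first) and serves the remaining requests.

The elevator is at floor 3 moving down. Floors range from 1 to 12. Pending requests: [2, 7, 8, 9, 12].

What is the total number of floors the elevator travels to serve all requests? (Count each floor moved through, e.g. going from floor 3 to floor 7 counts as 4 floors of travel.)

Answer: 11

Derivation:
Start at floor 3 moving down, LOOK stop order: [2, 7, 8, 9, 12]
  3 → 2: |2-3| = 1, total = 1
  2 → 7: |7-2| = 5, total = 6
  7 → 8: |8-7| = 1, total = 7
  8 → 9: |9-8| = 1, total = 8
  9 → 12: |12-9| = 3, total = 11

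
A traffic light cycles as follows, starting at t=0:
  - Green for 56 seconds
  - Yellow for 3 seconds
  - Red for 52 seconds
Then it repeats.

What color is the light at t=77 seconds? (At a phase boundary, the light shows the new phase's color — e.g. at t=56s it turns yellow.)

Answer: red

Derivation:
Cycle length = 56 + 3 + 52 = 111s
t = 77, phase_t = 77 mod 111 = 77
77 >= 59 → RED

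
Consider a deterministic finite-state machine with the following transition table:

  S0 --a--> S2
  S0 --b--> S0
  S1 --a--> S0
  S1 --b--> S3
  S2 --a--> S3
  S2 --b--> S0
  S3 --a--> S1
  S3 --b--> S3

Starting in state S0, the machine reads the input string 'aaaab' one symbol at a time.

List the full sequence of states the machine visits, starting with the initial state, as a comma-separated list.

Start: S0
  read 'a': S0 --a--> S2
  read 'a': S2 --a--> S3
  read 'a': S3 --a--> S1
  read 'a': S1 --a--> S0
  read 'b': S0 --b--> S0

Answer: S0, S2, S3, S1, S0, S0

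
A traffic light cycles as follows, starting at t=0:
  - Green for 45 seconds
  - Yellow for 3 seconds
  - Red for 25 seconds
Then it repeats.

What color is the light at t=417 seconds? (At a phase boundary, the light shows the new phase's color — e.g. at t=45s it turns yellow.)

Cycle length = 45 + 3 + 25 = 73s
t = 417, phase_t = 417 mod 73 = 52
52 >= 48 → RED

Answer: red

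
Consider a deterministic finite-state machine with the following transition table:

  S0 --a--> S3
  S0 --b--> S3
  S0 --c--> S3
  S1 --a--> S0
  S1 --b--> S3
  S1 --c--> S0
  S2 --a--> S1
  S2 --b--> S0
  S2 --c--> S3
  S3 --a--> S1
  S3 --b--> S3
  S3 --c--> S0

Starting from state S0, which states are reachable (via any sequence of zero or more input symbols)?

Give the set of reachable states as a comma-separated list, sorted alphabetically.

BFS from S0:
  visit S0: S0--a-->S3 (new), S0--b-->S3 (seen), S0--c-->S3 (seen)
  visit S3: S3--a-->S1 (new), S3--b-->S3 (seen), S3--c-->S0 (seen)
  visit S1: S1--a-->S0 (seen), S1--b-->S3 (seen), S1--c-->S0 (seen)

Answer: S0, S1, S3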